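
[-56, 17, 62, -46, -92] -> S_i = Random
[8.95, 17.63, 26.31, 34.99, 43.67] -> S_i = 8.95 + 8.68*i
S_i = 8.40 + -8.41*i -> [8.4, -0.01, -8.42, -16.83, -25.24]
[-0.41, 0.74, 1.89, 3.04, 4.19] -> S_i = -0.41 + 1.15*i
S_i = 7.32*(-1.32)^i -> [7.32, -9.66, 12.75, -16.84, 22.22]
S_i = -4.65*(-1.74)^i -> [-4.65, 8.09, -14.08, 24.5, -42.62]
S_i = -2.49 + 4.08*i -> [-2.49, 1.59, 5.67, 9.75, 13.83]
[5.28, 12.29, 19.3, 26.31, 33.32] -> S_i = 5.28 + 7.01*i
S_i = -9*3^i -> [-9, -27, -81, -243, -729]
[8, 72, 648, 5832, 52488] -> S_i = 8*9^i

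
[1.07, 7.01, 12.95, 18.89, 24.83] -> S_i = 1.07 + 5.94*i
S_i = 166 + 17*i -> [166, 183, 200, 217, 234]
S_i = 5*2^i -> [5, 10, 20, 40, 80]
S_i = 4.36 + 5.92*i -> [4.36, 10.28, 16.2, 22.12, 28.04]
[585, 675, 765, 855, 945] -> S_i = 585 + 90*i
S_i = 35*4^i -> [35, 140, 560, 2240, 8960]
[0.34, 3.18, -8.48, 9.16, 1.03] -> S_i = Random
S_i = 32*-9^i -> [32, -288, 2592, -23328, 209952]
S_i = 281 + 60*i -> [281, 341, 401, 461, 521]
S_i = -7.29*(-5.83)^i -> [-7.29, 42.5, -247.78, 1444.55, -8421.74]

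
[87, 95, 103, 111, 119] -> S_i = 87 + 8*i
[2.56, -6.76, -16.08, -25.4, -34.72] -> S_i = 2.56 + -9.32*i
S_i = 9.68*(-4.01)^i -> [9.68, -38.82, 155.66, -624.18, 2502.95]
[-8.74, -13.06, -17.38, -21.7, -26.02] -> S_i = -8.74 + -4.32*i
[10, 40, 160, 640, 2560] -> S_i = 10*4^i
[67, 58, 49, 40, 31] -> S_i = 67 + -9*i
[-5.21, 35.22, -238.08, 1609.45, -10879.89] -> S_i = -5.21*(-6.76)^i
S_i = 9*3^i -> [9, 27, 81, 243, 729]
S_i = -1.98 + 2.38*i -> [-1.98, 0.4, 2.78, 5.16, 7.54]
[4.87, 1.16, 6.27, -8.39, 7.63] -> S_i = Random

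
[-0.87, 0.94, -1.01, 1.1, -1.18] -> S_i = -0.87*(-1.08)^i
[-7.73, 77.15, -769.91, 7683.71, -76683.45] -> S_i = -7.73*(-9.98)^i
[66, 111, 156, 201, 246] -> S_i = 66 + 45*i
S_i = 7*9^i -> [7, 63, 567, 5103, 45927]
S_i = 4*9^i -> [4, 36, 324, 2916, 26244]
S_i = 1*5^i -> [1, 5, 25, 125, 625]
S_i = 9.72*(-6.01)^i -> [9.72, -58.42, 351.09, -2110.04, 12681.31]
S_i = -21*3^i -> [-21, -63, -189, -567, -1701]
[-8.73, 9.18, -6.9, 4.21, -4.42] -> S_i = Random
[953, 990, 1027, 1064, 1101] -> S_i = 953 + 37*i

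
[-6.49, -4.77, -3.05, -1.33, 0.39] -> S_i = -6.49 + 1.72*i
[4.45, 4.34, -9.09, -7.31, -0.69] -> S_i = Random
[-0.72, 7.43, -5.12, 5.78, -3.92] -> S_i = Random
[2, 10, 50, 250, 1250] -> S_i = 2*5^i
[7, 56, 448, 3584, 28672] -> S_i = 7*8^i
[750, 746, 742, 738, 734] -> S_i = 750 + -4*i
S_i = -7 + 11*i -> [-7, 4, 15, 26, 37]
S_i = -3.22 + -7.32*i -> [-3.22, -10.54, -17.86, -25.18, -32.5]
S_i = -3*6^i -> [-3, -18, -108, -648, -3888]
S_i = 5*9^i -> [5, 45, 405, 3645, 32805]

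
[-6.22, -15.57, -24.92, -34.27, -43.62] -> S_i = -6.22 + -9.35*i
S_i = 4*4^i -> [4, 16, 64, 256, 1024]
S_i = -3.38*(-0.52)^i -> [-3.38, 1.76, -0.91, 0.48, -0.25]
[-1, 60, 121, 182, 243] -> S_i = -1 + 61*i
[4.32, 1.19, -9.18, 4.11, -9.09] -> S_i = Random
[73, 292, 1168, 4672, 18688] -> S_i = 73*4^i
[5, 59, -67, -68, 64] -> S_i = Random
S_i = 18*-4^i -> [18, -72, 288, -1152, 4608]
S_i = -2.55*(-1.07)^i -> [-2.55, 2.73, -2.92, 3.12, -3.34]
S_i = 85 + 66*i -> [85, 151, 217, 283, 349]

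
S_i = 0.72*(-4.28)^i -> [0.72, -3.08, 13.19, -56.45, 241.61]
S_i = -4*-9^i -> [-4, 36, -324, 2916, -26244]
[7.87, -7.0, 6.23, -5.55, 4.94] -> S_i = 7.87*(-0.89)^i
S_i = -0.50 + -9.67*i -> [-0.5, -10.17, -19.84, -29.51, -39.18]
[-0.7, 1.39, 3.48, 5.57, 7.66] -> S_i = -0.70 + 2.09*i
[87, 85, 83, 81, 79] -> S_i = 87 + -2*i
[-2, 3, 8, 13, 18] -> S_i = -2 + 5*i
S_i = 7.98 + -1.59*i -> [7.98, 6.39, 4.8, 3.21, 1.62]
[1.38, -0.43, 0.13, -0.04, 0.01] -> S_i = 1.38*(-0.31)^i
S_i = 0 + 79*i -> [0, 79, 158, 237, 316]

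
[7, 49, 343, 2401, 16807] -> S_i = 7*7^i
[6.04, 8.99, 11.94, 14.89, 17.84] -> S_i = 6.04 + 2.95*i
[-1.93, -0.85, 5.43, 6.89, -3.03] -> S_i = Random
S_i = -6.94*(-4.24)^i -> [-6.94, 29.43, -124.76, 529.0, -2242.97]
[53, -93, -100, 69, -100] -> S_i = Random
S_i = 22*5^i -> [22, 110, 550, 2750, 13750]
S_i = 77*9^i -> [77, 693, 6237, 56133, 505197]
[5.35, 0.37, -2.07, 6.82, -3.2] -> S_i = Random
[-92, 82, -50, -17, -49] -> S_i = Random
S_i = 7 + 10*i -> [7, 17, 27, 37, 47]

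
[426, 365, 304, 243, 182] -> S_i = 426 + -61*i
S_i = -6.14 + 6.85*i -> [-6.14, 0.71, 7.56, 14.41, 21.26]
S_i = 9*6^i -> [9, 54, 324, 1944, 11664]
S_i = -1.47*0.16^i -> [-1.47, -0.24, -0.04, -0.01, -0.0]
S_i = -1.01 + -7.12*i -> [-1.01, -8.13, -15.25, -22.37, -29.49]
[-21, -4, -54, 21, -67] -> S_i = Random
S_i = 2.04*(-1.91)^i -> [2.04, -3.9, 7.44, -14.21, 27.15]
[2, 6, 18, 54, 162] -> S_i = 2*3^i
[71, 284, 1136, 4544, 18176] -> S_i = 71*4^i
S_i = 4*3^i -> [4, 12, 36, 108, 324]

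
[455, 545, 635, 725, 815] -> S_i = 455 + 90*i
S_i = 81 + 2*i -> [81, 83, 85, 87, 89]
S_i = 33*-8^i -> [33, -264, 2112, -16896, 135168]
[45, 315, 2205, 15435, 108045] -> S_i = 45*7^i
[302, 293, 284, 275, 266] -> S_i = 302 + -9*i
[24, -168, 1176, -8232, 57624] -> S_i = 24*-7^i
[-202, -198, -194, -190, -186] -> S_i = -202 + 4*i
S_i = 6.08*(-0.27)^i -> [6.08, -1.64, 0.44, -0.12, 0.03]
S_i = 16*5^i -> [16, 80, 400, 2000, 10000]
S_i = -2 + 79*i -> [-2, 77, 156, 235, 314]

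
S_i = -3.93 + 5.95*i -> [-3.93, 2.02, 7.97, 13.92, 19.87]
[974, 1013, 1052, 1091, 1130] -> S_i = 974 + 39*i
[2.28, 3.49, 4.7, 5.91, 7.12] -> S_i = 2.28 + 1.21*i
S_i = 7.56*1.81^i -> [7.56, 13.68, 24.77, 44.83, 81.14]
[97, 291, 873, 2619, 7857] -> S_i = 97*3^i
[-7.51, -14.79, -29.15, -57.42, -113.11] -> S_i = -7.51*1.97^i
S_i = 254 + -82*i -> [254, 172, 90, 8, -74]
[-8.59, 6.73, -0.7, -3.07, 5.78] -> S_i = Random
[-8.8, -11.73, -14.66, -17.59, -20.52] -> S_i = -8.80 + -2.93*i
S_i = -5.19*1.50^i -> [-5.19, -7.78, -11.68, -17.52, -26.27]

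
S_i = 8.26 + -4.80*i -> [8.26, 3.46, -1.34, -6.14, -10.94]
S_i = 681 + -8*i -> [681, 673, 665, 657, 649]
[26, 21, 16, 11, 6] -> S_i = 26 + -5*i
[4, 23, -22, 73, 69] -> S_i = Random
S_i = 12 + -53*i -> [12, -41, -94, -147, -200]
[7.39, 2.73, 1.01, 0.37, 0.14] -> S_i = 7.39*0.37^i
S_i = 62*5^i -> [62, 310, 1550, 7750, 38750]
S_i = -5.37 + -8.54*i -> [-5.37, -13.91, -22.45, -30.99, -39.53]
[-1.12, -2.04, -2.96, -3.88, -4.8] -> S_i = -1.12 + -0.92*i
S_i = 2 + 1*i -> [2, 3, 4, 5, 6]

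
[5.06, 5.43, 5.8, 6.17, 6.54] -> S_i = 5.06 + 0.37*i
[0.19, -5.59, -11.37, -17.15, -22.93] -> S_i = 0.19 + -5.78*i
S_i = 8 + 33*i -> [8, 41, 74, 107, 140]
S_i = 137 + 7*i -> [137, 144, 151, 158, 165]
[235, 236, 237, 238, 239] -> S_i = 235 + 1*i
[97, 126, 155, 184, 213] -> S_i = 97 + 29*i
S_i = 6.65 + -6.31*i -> [6.65, 0.34, -5.97, -12.28, -18.59]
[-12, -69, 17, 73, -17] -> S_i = Random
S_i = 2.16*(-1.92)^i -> [2.16, -4.15, 7.96, -15.29, 29.35]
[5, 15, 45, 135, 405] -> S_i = 5*3^i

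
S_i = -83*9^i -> [-83, -747, -6723, -60507, -544563]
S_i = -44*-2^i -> [-44, 88, -176, 352, -704]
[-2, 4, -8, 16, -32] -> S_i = -2*-2^i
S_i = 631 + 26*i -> [631, 657, 683, 709, 735]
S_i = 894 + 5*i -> [894, 899, 904, 909, 914]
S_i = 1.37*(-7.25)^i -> [1.37, -9.93, 72.01, -522.08, 3785.06]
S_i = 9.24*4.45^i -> [9.24, 41.12, 182.98, 814.24, 3623.36]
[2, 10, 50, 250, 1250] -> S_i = 2*5^i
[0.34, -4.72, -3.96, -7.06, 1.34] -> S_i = Random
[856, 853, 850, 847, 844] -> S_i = 856 + -3*i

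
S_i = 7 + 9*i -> [7, 16, 25, 34, 43]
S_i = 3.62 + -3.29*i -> [3.62, 0.33, -2.96, -6.25, -9.54]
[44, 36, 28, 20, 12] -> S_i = 44 + -8*i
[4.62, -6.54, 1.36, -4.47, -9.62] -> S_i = Random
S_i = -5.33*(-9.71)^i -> [-5.33, 51.75, -502.53, 4879.61, -47380.99]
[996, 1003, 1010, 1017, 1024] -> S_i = 996 + 7*i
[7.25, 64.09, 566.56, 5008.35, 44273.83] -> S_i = 7.25*8.84^i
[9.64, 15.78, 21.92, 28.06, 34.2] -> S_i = 9.64 + 6.14*i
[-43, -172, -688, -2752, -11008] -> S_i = -43*4^i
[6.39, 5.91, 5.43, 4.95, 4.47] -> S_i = 6.39 + -0.48*i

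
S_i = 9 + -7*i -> [9, 2, -5, -12, -19]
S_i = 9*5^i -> [9, 45, 225, 1125, 5625]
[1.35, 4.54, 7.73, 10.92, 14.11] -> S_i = 1.35 + 3.19*i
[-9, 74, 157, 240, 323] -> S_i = -9 + 83*i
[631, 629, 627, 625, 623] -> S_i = 631 + -2*i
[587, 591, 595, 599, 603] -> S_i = 587 + 4*i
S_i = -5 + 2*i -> [-5, -3, -1, 1, 3]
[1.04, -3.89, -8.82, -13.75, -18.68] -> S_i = 1.04 + -4.93*i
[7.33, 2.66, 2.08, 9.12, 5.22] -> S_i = Random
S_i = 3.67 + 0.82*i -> [3.67, 4.49, 5.31, 6.13, 6.95]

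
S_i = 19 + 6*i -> [19, 25, 31, 37, 43]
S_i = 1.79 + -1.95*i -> [1.79, -0.16, -2.11, -4.06, -6.01]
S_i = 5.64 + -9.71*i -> [5.64, -4.07, -13.78, -23.49, -33.2]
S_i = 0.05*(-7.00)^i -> [0.05, -0.35, 2.45, -17.15, 120.05]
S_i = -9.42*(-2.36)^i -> [-9.42, 22.23, -52.47, 123.82, -292.21]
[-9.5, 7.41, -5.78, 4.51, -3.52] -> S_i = -9.50*(-0.78)^i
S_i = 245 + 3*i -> [245, 248, 251, 254, 257]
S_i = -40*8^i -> [-40, -320, -2560, -20480, -163840]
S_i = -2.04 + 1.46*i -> [-2.04, -0.58, 0.88, 2.34, 3.8]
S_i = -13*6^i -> [-13, -78, -468, -2808, -16848]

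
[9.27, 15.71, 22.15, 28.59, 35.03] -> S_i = 9.27 + 6.44*i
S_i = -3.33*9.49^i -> [-3.33, -31.6, -299.9, -2846.05, -27009.04]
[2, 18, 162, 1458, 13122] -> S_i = 2*9^i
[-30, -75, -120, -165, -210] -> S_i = -30 + -45*i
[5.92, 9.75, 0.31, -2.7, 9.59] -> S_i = Random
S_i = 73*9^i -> [73, 657, 5913, 53217, 478953]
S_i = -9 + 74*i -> [-9, 65, 139, 213, 287]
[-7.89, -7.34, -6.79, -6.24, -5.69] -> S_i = -7.89 + 0.55*i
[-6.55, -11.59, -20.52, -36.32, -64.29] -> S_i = -6.55*1.77^i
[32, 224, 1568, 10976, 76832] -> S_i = 32*7^i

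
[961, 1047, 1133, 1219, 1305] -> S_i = 961 + 86*i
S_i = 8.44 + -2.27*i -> [8.44, 6.17, 3.9, 1.63, -0.64]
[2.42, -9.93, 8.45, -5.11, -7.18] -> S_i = Random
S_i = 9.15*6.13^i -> [9.15, 56.09, 343.83, 2107.67, 12920.01]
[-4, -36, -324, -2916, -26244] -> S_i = -4*9^i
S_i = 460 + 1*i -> [460, 461, 462, 463, 464]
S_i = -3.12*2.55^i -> [-3.12, -7.96, -20.29, -51.73, -131.92]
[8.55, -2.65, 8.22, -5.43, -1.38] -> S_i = Random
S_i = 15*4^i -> [15, 60, 240, 960, 3840]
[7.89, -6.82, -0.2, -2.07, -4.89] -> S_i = Random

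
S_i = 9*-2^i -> [9, -18, 36, -72, 144]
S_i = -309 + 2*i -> [-309, -307, -305, -303, -301]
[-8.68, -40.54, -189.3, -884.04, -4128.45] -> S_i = -8.68*4.67^i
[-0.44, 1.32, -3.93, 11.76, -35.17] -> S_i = -0.44*(-2.99)^i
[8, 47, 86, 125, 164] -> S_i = 8 + 39*i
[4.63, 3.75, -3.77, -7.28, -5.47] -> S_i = Random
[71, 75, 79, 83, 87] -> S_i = 71 + 4*i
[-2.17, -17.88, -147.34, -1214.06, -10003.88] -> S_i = -2.17*8.24^i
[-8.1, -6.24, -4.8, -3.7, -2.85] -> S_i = -8.10*0.77^i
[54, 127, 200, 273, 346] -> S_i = 54 + 73*i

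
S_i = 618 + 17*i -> [618, 635, 652, 669, 686]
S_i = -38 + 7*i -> [-38, -31, -24, -17, -10]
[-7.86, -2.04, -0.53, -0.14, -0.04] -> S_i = -7.86*0.26^i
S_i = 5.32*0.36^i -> [5.32, 1.92, 0.69, 0.25, 0.09]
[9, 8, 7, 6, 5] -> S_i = 9 + -1*i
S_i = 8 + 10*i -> [8, 18, 28, 38, 48]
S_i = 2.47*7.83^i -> [2.47, 19.34, 151.43, 1185.72, 9284.19]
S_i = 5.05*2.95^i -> [5.05, 14.9, 43.95, 129.65, 382.45]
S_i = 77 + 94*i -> [77, 171, 265, 359, 453]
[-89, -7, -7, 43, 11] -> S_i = Random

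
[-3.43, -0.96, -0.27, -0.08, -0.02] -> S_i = -3.43*0.28^i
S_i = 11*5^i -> [11, 55, 275, 1375, 6875]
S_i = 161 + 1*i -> [161, 162, 163, 164, 165]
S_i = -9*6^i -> [-9, -54, -324, -1944, -11664]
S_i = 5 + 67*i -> [5, 72, 139, 206, 273]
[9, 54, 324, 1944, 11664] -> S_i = 9*6^i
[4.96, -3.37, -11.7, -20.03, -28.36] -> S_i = 4.96 + -8.33*i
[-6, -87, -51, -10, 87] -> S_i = Random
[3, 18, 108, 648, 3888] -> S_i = 3*6^i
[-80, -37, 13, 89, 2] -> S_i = Random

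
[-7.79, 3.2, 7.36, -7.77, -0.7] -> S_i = Random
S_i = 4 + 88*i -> [4, 92, 180, 268, 356]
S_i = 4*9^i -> [4, 36, 324, 2916, 26244]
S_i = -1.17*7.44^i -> [-1.17, -8.7, -64.76, -481.84, -3584.9]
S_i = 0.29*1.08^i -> [0.29, 0.31, 0.34, 0.37, 0.39]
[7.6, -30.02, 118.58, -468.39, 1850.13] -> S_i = 7.60*(-3.95)^i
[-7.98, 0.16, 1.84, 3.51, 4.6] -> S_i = Random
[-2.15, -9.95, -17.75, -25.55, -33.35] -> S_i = -2.15 + -7.80*i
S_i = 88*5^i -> [88, 440, 2200, 11000, 55000]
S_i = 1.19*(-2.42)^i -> [1.19, -2.88, 6.97, -16.87, 40.81]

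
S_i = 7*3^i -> [7, 21, 63, 189, 567]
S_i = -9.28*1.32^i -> [-9.28, -12.25, -16.17, -21.34, -28.17]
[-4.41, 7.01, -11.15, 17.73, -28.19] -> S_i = -4.41*(-1.59)^i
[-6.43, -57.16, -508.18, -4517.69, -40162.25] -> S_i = -6.43*8.89^i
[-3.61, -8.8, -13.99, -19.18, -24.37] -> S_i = -3.61 + -5.19*i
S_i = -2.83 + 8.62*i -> [-2.83, 5.79, 14.41, 23.03, 31.65]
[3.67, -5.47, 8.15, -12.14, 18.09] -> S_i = 3.67*(-1.49)^i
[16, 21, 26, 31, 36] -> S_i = 16 + 5*i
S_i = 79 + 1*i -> [79, 80, 81, 82, 83]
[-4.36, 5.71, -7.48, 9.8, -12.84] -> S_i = -4.36*(-1.31)^i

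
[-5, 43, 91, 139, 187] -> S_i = -5 + 48*i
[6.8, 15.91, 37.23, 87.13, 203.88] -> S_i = 6.80*2.34^i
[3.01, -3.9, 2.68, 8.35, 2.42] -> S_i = Random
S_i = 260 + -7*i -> [260, 253, 246, 239, 232]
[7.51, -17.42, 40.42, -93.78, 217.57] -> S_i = 7.51*(-2.32)^i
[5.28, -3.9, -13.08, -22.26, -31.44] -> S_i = 5.28 + -9.18*i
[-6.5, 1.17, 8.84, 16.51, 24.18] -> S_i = -6.50 + 7.67*i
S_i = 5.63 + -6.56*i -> [5.63, -0.93, -7.49, -14.05, -20.61]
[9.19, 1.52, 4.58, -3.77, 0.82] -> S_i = Random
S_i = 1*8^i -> [1, 8, 64, 512, 4096]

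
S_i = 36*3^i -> [36, 108, 324, 972, 2916]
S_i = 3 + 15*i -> [3, 18, 33, 48, 63]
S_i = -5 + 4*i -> [-5, -1, 3, 7, 11]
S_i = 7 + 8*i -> [7, 15, 23, 31, 39]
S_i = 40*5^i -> [40, 200, 1000, 5000, 25000]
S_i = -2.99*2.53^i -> [-2.99, -7.56, -19.14, -48.42, -122.5]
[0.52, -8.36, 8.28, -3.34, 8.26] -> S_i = Random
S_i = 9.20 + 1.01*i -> [9.2, 10.21, 11.22, 12.23, 13.24]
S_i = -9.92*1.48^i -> [-9.92, -14.68, -21.73, -32.16, -47.59]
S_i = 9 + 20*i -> [9, 29, 49, 69, 89]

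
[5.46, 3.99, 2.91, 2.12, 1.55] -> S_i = 5.46*0.73^i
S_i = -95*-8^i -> [-95, 760, -6080, 48640, -389120]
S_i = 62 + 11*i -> [62, 73, 84, 95, 106]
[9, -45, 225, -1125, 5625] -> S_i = 9*-5^i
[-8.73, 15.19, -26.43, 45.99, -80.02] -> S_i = -8.73*(-1.74)^i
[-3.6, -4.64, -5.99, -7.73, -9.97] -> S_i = -3.60*1.29^i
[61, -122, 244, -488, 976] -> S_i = 61*-2^i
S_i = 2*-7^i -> [2, -14, 98, -686, 4802]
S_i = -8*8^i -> [-8, -64, -512, -4096, -32768]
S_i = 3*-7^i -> [3, -21, 147, -1029, 7203]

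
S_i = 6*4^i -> [6, 24, 96, 384, 1536]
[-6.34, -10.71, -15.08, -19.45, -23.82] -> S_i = -6.34 + -4.37*i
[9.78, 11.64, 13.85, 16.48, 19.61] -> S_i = 9.78*1.19^i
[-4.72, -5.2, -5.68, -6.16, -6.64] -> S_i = -4.72 + -0.48*i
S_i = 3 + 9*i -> [3, 12, 21, 30, 39]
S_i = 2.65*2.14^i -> [2.65, 5.67, 12.14, 25.97, 55.58]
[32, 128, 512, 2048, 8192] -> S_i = 32*4^i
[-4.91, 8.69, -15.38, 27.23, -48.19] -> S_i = -4.91*(-1.77)^i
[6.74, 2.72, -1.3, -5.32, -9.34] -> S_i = 6.74 + -4.02*i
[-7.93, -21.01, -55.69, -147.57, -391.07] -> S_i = -7.93*2.65^i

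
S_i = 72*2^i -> [72, 144, 288, 576, 1152]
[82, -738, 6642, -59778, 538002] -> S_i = 82*-9^i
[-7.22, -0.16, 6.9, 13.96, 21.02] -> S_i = -7.22 + 7.06*i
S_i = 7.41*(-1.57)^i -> [7.41, -11.63, 18.26, -28.68, 45.02]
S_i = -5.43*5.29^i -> [-5.43, -28.72, -151.95, -803.83, -4252.29]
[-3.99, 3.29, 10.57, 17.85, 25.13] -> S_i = -3.99 + 7.28*i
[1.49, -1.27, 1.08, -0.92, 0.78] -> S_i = 1.49*(-0.85)^i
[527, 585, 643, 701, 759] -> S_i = 527 + 58*i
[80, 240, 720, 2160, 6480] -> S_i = 80*3^i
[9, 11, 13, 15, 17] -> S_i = 9 + 2*i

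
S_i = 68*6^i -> [68, 408, 2448, 14688, 88128]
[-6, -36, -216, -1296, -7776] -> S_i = -6*6^i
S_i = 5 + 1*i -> [5, 6, 7, 8, 9]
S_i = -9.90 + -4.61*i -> [-9.9, -14.51, -19.12, -23.73, -28.34]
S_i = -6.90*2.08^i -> [-6.9, -14.35, -29.85, -62.09, -129.15]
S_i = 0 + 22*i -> [0, 22, 44, 66, 88]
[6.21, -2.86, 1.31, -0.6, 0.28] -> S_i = 6.21*(-0.46)^i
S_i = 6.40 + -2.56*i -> [6.4, 3.84, 1.28, -1.28, -3.84]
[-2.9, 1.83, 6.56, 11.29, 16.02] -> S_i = -2.90 + 4.73*i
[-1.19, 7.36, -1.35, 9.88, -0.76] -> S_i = Random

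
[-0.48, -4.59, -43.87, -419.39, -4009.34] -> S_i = -0.48*9.56^i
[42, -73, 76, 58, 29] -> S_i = Random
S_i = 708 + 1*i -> [708, 709, 710, 711, 712]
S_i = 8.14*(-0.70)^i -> [8.14, -5.7, 3.99, -2.79, 1.95]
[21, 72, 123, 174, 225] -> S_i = 21 + 51*i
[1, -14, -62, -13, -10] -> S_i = Random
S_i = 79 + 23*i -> [79, 102, 125, 148, 171]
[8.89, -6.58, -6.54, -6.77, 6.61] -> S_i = Random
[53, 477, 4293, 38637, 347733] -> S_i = 53*9^i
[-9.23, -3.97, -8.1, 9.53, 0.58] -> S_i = Random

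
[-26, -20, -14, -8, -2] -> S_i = -26 + 6*i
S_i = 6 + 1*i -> [6, 7, 8, 9, 10]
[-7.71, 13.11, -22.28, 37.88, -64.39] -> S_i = -7.71*(-1.70)^i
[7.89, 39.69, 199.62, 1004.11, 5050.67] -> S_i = 7.89*5.03^i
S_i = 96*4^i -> [96, 384, 1536, 6144, 24576]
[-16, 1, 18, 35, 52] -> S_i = -16 + 17*i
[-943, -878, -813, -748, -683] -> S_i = -943 + 65*i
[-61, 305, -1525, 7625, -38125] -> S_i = -61*-5^i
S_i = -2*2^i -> [-2, -4, -8, -16, -32]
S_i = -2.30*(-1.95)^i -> [-2.3, 4.48, -8.75, 17.05, -33.26]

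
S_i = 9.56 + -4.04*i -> [9.56, 5.52, 1.48, -2.56, -6.6]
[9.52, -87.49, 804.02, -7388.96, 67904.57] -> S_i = 9.52*(-9.19)^i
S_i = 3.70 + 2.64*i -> [3.7, 6.34, 8.98, 11.62, 14.26]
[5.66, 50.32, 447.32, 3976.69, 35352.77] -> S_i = 5.66*8.89^i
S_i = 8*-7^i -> [8, -56, 392, -2744, 19208]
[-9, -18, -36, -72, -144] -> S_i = -9*2^i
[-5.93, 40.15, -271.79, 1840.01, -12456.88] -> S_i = -5.93*(-6.77)^i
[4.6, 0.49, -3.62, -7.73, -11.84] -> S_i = 4.60 + -4.11*i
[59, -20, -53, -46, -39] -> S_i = Random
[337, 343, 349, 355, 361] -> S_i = 337 + 6*i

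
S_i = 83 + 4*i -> [83, 87, 91, 95, 99]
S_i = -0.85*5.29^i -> [-0.85, -4.5, -23.79, -125.83, -665.64]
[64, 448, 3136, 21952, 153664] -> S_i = 64*7^i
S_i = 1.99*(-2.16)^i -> [1.99, -4.3, 9.28, -20.05, 43.32]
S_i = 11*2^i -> [11, 22, 44, 88, 176]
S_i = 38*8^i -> [38, 304, 2432, 19456, 155648]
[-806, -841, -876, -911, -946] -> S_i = -806 + -35*i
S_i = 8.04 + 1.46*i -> [8.04, 9.5, 10.96, 12.42, 13.88]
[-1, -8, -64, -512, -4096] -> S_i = -1*8^i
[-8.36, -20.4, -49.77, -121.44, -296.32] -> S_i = -8.36*2.44^i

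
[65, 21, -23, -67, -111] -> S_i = 65 + -44*i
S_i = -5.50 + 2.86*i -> [-5.5, -2.64, 0.22, 3.08, 5.94]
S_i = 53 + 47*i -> [53, 100, 147, 194, 241]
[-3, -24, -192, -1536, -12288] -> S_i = -3*8^i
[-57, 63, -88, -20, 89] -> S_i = Random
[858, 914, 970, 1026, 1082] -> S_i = 858 + 56*i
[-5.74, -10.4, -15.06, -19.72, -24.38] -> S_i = -5.74 + -4.66*i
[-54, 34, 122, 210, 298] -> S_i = -54 + 88*i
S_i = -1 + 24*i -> [-1, 23, 47, 71, 95]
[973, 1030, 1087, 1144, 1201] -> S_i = 973 + 57*i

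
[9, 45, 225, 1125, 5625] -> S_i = 9*5^i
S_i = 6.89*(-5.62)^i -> [6.89, -38.72, 217.62, -1223.0, 6873.29]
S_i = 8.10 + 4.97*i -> [8.1, 13.07, 18.04, 23.01, 27.98]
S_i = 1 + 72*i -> [1, 73, 145, 217, 289]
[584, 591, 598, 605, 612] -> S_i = 584 + 7*i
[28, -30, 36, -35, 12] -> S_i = Random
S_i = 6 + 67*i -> [6, 73, 140, 207, 274]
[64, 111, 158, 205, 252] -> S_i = 64 + 47*i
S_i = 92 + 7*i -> [92, 99, 106, 113, 120]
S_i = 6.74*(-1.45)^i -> [6.74, -9.77, 14.17, -20.55, 29.79]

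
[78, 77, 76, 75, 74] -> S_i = 78 + -1*i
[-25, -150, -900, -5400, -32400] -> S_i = -25*6^i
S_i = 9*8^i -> [9, 72, 576, 4608, 36864]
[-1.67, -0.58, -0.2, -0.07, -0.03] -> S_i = -1.67*0.35^i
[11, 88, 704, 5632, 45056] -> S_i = 11*8^i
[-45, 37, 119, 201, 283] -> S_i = -45 + 82*i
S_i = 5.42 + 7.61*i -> [5.42, 13.03, 20.64, 28.25, 35.86]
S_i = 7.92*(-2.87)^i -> [7.92, -22.73, 65.24, -187.23, 537.34]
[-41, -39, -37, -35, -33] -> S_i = -41 + 2*i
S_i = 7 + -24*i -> [7, -17, -41, -65, -89]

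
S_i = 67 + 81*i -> [67, 148, 229, 310, 391]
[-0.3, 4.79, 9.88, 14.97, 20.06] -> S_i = -0.30 + 5.09*i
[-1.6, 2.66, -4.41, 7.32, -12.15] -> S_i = -1.60*(-1.66)^i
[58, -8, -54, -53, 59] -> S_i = Random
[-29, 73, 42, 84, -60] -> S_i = Random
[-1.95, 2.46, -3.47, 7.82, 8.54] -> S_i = Random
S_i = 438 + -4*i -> [438, 434, 430, 426, 422]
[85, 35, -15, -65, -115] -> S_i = 85 + -50*i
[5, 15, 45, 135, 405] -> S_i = 5*3^i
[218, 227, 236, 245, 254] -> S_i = 218 + 9*i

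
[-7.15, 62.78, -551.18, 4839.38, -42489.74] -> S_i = -7.15*(-8.78)^i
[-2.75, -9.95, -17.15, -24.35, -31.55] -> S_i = -2.75 + -7.20*i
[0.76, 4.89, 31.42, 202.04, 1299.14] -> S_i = 0.76*6.43^i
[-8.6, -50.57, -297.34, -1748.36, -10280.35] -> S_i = -8.60*5.88^i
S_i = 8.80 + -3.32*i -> [8.8, 5.48, 2.16, -1.16, -4.48]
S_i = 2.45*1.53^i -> [2.45, 3.75, 5.74, 8.77, 13.43]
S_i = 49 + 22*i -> [49, 71, 93, 115, 137]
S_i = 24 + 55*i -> [24, 79, 134, 189, 244]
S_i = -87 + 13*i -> [-87, -74, -61, -48, -35]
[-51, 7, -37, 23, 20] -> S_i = Random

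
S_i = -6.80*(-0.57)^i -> [-6.8, 3.88, -2.21, 1.26, -0.72]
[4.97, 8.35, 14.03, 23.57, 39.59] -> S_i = 4.97*1.68^i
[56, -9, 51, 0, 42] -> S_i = Random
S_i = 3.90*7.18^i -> [3.9, 28.0, 201.05, 1443.57, 10364.83]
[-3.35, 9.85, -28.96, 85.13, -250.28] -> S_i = -3.35*(-2.94)^i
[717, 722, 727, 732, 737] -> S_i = 717 + 5*i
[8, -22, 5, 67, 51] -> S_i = Random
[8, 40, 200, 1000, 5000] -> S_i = 8*5^i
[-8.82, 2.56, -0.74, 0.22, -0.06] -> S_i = -8.82*(-0.29)^i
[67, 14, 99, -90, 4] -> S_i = Random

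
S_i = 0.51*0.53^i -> [0.51, 0.27, 0.14, 0.08, 0.04]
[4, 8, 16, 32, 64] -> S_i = 4*2^i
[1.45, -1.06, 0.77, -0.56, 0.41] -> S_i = 1.45*(-0.73)^i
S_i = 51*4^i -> [51, 204, 816, 3264, 13056]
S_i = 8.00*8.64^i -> [8.0, 69.12, 597.2, 5159.78, 44580.5]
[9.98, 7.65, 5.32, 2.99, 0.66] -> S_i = 9.98 + -2.33*i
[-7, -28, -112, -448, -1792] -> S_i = -7*4^i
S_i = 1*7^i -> [1, 7, 49, 343, 2401]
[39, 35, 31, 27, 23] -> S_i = 39 + -4*i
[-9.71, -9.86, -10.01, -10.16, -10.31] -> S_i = -9.71 + -0.15*i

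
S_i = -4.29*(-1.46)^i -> [-4.29, 6.26, -9.14, 13.35, -19.49]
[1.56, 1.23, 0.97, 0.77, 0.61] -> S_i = 1.56*0.79^i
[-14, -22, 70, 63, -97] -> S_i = Random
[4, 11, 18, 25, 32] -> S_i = 4 + 7*i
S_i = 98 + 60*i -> [98, 158, 218, 278, 338]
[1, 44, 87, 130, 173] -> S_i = 1 + 43*i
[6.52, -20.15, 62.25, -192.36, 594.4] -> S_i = 6.52*(-3.09)^i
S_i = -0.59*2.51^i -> [-0.59, -1.48, -3.72, -9.33, -23.42]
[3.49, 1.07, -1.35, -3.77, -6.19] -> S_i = 3.49 + -2.42*i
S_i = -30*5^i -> [-30, -150, -750, -3750, -18750]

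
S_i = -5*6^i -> [-5, -30, -180, -1080, -6480]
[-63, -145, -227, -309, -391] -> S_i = -63 + -82*i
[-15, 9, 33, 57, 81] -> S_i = -15 + 24*i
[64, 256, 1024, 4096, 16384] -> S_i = 64*4^i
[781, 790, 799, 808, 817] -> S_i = 781 + 9*i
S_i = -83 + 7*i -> [-83, -76, -69, -62, -55]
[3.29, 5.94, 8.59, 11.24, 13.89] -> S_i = 3.29 + 2.65*i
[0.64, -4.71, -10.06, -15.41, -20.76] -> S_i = 0.64 + -5.35*i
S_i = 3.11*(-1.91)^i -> [3.11, -5.94, 11.35, -21.67, 41.39]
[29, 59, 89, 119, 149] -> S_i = 29 + 30*i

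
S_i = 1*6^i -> [1, 6, 36, 216, 1296]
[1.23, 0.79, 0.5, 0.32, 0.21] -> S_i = 1.23*0.64^i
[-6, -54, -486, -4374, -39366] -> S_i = -6*9^i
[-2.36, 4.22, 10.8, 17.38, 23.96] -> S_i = -2.36 + 6.58*i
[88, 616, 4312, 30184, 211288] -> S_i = 88*7^i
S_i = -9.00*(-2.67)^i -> [-9.0, 24.03, -64.16, 171.31, -457.39]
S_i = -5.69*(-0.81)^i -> [-5.69, 4.61, -3.73, 3.02, -2.45]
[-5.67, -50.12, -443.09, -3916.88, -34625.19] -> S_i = -5.67*8.84^i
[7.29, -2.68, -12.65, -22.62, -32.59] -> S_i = 7.29 + -9.97*i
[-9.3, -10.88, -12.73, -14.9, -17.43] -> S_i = -9.30*1.17^i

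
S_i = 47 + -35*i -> [47, 12, -23, -58, -93]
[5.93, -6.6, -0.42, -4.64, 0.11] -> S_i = Random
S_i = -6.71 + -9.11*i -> [-6.71, -15.82, -24.93, -34.04, -43.15]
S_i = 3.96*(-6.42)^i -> [3.96, -25.42, 163.22, -1047.85, 6727.21]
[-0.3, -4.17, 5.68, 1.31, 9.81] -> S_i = Random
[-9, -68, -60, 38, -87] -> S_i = Random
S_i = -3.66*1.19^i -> [-3.66, -4.36, -5.18, -6.17, -7.34]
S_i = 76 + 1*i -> [76, 77, 78, 79, 80]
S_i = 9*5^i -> [9, 45, 225, 1125, 5625]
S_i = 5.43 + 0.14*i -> [5.43, 5.57, 5.71, 5.85, 5.99]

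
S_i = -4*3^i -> [-4, -12, -36, -108, -324]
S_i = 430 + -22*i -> [430, 408, 386, 364, 342]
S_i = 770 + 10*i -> [770, 780, 790, 800, 810]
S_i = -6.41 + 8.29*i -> [-6.41, 1.88, 10.17, 18.46, 26.75]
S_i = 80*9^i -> [80, 720, 6480, 58320, 524880]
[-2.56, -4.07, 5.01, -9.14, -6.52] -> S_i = Random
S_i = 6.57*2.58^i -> [6.57, 16.95, 43.73, 112.83, 291.1]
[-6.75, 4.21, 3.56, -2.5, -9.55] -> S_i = Random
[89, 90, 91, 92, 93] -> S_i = 89 + 1*i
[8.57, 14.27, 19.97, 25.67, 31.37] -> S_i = 8.57 + 5.70*i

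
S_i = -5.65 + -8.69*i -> [-5.65, -14.34, -23.03, -31.72, -40.41]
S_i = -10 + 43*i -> [-10, 33, 76, 119, 162]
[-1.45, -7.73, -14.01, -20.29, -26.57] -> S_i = -1.45 + -6.28*i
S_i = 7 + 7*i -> [7, 14, 21, 28, 35]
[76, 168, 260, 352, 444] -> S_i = 76 + 92*i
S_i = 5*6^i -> [5, 30, 180, 1080, 6480]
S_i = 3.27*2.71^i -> [3.27, 8.86, 24.02, 65.08, 176.37]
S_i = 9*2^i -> [9, 18, 36, 72, 144]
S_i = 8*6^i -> [8, 48, 288, 1728, 10368]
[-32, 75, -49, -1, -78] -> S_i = Random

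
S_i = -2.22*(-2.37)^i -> [-2.22, 5.26, -12.47, 29.55, -70.04]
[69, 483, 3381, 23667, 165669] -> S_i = 69*7^i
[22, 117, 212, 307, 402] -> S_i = 22 + 95*i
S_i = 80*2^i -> [80, 160, 320, 640, 1280]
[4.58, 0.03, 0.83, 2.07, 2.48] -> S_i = Random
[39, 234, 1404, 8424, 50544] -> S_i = 39*6^i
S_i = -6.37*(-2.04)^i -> [-6.37, 12.99, -26.51, 54.08, -110.32]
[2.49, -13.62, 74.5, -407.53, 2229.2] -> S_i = 2.49*(-5.47)^i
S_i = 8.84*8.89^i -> [8.84, 78.59, 698.64, 6210.94, 55215.28]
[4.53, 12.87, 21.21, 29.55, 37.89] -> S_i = 4.53 + 8.34*i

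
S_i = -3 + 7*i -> [-3, 4, 11, 18, 25]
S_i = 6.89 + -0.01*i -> [6.89, 6.88, 6.87, 6.86, 6.85]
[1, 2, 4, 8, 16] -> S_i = 1*2^i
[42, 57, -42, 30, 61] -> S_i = Random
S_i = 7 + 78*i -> [7, 85, 163, 241, 319]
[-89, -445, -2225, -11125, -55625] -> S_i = -89*5^i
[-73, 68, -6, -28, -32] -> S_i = Random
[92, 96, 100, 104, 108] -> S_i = 92 + 4*i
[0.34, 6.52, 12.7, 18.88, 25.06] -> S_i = 0.34 + 6.18*i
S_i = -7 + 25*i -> [-7, 18, 43, 68, 93]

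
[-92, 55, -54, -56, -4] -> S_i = Random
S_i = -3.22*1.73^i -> [-3.22, -5.57, -9.64, -16.67, -28.84]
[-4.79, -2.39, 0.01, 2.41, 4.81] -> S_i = -4.79 + 2.40*i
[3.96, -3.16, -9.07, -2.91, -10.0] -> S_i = Random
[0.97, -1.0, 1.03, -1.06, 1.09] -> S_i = 0.97*(-1.03)^i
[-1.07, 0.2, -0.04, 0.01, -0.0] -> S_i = -1.07*(-0.19)^i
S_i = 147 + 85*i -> [147, 232, 317, 402, 487]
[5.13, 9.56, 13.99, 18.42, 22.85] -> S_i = 5.13 + 4.43*i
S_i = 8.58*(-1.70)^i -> [8.58, -14.59, 24.8, -42.15, 71.66]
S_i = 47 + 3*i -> [47, 50, 53, 56, 59]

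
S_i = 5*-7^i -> [5, -35, 245, -1715, 12005]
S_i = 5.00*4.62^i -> [5.0, 23.1, 106.72, 493.06, 2277.92]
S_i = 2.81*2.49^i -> [2.81, 7.0, 17.42, 43.38, 108.02]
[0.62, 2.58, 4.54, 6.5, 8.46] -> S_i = 0.62 + 1.96*i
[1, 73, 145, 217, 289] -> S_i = 1 + 72*i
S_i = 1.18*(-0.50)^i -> [1.18, -0.59, 0.3, -0.15, 0.07]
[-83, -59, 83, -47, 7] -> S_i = Random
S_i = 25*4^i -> [25, 100, 400, 1600, 6400]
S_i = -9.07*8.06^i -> [-9.07, -73.1, -589.22, -4749.11, -38277.84]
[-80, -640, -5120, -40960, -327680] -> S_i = -80*8^i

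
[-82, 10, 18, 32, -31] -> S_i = Random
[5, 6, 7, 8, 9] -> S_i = 5 + 1*i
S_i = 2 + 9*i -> [2, 11, 20, 29, 38]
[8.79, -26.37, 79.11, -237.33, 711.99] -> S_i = 8.79*(-3.00)^i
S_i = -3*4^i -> [-3, -12, -48, -192, -768]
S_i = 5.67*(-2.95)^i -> [5.67, -16.73, 49.34, -145.56, 429.41]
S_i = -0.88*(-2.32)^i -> [-0.88, 2.04, -4.74, 10.99, -25.49]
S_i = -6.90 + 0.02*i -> [-6.9, -6.88, -6.86, -6.84, -6.82]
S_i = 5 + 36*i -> [5, 41, 77, 113, 149]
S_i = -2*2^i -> [-2, -4, -8, -16, -32]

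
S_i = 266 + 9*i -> [266, 275, 284, 293, 302]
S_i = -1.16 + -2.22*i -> [-1.16, -3.38, -5.6, -7.82, -10.04]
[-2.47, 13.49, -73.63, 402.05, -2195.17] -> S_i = -2.47*(-5.46)^i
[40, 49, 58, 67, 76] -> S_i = 40 + 9*i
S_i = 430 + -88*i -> [430, 342, 254, 166, 78]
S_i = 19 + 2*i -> [19, 21, 23, 25, 27]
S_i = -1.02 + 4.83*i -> [-1.02, 3.81, 8.64, 13.47, 18.3]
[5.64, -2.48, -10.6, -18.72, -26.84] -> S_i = 5.64 + -8.12*i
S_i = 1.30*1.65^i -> [1.3, 2.14, 3.54, 5.84, 9.64]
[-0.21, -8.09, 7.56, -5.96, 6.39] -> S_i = Random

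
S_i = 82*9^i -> [82, 738, 6642, 59778, 538002]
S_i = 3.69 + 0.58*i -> [3.69, 4.27, 4.85, 5.43, 6.01]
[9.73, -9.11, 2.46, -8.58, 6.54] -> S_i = Random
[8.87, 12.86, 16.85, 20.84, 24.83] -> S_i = 8.87 + 3.99*i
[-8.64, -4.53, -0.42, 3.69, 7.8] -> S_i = -8.64 + 4.11*i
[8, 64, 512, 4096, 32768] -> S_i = 8*8^i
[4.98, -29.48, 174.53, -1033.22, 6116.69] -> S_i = 4.98*(-5.92)^i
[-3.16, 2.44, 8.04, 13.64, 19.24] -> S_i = -3.16 + 5.60*i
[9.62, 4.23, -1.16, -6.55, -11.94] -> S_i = 9.62 + -5.39*i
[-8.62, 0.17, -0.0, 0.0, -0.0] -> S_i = -8.62*(-0.02)^i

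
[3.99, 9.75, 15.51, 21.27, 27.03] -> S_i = 3.99 + 5.76*i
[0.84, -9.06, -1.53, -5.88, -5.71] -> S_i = Random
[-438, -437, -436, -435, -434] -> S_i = -438 + 1*i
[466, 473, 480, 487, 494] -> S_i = 466 + 7*i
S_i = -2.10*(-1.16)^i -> [-2.1, 2.44, -2.83, 3.28, -3.8]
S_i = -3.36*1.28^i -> [-3.36, -4.3, -5.51, -7.05, -9.02]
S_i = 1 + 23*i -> [1, 24, 47, 70, 93]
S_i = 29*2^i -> [29, 58, 116, 232, 464]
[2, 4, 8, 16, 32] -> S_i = 2*2^i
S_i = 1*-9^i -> [1, -9, 81, -729, 6561]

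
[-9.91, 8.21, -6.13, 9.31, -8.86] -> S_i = Random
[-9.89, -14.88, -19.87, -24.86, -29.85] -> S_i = -9.89 + -4.99*i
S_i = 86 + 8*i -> [86, 94, 102, 110, 118]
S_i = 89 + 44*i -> [89, 133, 177, 221, 265]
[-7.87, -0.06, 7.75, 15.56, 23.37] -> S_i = -7.87 + 7.81*i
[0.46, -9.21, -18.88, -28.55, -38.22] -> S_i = 0.46 + -9.67*i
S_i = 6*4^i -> [6, 24, 96, 384, 1536]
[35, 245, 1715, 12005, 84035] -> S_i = 35*7^i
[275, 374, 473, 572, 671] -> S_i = 275 + 99*i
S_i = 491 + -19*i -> [491, 472, 453, 434, 415]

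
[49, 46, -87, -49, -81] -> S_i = Random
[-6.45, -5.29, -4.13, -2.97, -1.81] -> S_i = -6.45 + 1.16*i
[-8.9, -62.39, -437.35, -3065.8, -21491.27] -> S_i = -8.90*7.01^i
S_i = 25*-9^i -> [25, -225, 2025, -18225, 164025]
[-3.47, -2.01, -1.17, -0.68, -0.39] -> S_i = -3.47*0.58^i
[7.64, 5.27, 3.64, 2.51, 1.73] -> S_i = 7.64*0.69^i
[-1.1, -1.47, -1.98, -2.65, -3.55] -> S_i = -1.10*1.34^i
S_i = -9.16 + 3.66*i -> [-9.16, -5.5, -1.84, 1.82, 5.48]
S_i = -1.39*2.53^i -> [-1.39, -3.52, -8.9, -22.51, -56.95]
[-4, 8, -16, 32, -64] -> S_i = -4*-2^i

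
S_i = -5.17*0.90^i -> [-5.17, -4.65, -4.19, -3.77, -3.39]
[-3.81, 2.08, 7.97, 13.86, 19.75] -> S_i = -3.81 + 5.89*i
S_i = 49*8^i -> [49, 392, 3136, 25088, 200704]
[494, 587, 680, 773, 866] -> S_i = 494 + 93*i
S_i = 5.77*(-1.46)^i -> [5.77, -8.42, 12.3, -17.96, 26.22]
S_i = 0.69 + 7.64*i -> [0.69, 8.33, 15.97, 23.61, 31.25]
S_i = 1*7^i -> [1, 7, 49, 343, 2401]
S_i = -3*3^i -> [-3, -9, -27, -81, -243]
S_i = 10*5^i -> [10, 50, 250, 1250, 6250]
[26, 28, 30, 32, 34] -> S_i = 26 + 2*i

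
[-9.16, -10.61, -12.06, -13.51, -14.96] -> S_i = -9.16 + -1.45*i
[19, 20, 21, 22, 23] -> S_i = 19 + 1*i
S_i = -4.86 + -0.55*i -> [-4.86, -5.41, -5.96, -6.51, -7.06]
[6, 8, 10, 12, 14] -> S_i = 6 + 2*i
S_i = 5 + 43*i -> [5, 48, 91, 134, 177]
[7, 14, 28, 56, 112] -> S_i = 7*2^i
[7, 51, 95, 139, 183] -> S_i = 7 + 44*i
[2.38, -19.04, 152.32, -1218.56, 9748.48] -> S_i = 2.38*(-8.00)^i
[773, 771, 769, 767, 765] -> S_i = 773 + -2*i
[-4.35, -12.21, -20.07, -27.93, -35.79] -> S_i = -4.35 + -7.86*i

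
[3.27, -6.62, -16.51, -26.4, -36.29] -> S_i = 3.27 + -9.89*i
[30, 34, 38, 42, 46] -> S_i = 30 + 4*i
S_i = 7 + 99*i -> [7, 106, 205, 304, 403]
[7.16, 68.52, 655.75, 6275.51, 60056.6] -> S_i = 7.16*9.57^i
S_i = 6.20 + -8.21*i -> [6.2, -2.01, -10.22, -18.43, -26.64]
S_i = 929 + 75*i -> [929, 1004, 1079, 1154, 1229]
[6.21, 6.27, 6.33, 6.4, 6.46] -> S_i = 6.21*1.01^i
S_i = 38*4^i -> [38, 152, 608, 2432, 9728]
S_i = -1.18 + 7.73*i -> [-1.18, 6.55, 14.28, 22.01, 29.74]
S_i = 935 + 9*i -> [935, 944, 953, 962, 971]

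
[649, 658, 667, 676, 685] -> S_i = 649 + 9*i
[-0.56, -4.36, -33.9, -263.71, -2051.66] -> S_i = -0.56*7.78^i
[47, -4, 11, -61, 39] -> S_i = Random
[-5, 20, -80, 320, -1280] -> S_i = -5*-4^i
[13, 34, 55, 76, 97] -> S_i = 13 + 21*i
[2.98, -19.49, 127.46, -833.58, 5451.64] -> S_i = 2.98*(-6.54)^i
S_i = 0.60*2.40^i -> [0.6, 1.44, 3.46, 8.29, 19.91]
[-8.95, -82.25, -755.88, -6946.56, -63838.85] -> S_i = -8.95*9.19^i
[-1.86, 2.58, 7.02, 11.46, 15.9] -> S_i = -1.86 + 4.44*i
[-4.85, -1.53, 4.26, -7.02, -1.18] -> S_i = Random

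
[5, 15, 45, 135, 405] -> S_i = 5*3^i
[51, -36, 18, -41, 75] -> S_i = Random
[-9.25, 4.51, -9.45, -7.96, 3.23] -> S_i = Random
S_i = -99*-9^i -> [-99, 891, -8019, 72171, -649539]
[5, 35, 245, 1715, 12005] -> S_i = 5*7^i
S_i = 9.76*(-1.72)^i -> [9.76, -16.79, 28.87, -49.66, 85.42]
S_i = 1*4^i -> [1, 4, 16, 64, 256]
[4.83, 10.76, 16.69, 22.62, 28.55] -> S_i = 4.83 + 5.93*i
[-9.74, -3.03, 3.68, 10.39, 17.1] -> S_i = -9.74 + 6.71*i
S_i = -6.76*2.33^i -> [-6.76, -15.75, -36.7, -85.51, -199.24]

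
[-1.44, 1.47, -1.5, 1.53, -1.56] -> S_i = -1.44*(-1.02)^i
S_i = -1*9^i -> [-1, -9, -81, -729, -6561]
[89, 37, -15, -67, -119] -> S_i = 89 + -52*i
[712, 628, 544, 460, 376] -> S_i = 712 + -84*i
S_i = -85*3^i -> [-85, -255, -765, -2295, -6885]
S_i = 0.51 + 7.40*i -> [0.51, 7.91, 15.31, 22.71, 30.11]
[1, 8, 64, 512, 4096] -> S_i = 1*8^i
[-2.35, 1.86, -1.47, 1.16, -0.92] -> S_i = -2.35*(-0.79)^i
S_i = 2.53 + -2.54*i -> [2.53, -0.01, -2.55, -5.09, -7.63]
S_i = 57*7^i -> [57, 399, 2793, 19551, 136857]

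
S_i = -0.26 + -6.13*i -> [-0.26, -6.39, -12.52, -18.65, -24.78]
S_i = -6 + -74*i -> [-6, -80, -154, -228, -302]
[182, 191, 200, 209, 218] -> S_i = 182 + 9*i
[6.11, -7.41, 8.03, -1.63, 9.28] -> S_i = Random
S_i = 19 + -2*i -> [19, 17, 15, 13, 11]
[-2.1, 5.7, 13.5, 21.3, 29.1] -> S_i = -2.10 + 7.80*i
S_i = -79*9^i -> [-79, -711, -6399, -57591, -518319]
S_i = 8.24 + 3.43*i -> [8.24, 11.67, 15.1, 18.53, 21.96]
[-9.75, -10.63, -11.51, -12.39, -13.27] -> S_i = -9.75 + -0.88*i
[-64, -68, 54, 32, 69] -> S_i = Random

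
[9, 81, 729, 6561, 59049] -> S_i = 9*9^i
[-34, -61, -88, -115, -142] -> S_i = -34 + -27*i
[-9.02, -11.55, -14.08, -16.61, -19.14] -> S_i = -9.02 + -2.53*i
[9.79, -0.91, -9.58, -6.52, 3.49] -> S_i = Random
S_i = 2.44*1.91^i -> [2.44, 4.66, 8.9, 17.0, 32.47]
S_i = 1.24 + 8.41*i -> [1.24, 9.65, 18.06, 26.47, 34.88]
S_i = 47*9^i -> [47, 423, 3807, 34263, 308367]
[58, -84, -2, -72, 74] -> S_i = Random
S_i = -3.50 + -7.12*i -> [-3.5, -10.62, -17.74, -24.86, -31.98]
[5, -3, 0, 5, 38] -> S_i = Random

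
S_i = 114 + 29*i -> [114, 143, 172, 201, 230]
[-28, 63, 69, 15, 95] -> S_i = Random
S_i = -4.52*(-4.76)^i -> [-4.52, 21.52, -102.41, 487.48, -2320.42]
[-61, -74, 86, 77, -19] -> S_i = Random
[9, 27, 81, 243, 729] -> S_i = 9*3^i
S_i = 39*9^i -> [39, 351, 3159, 28431, 255879]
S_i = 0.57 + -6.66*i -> [0.57, -6.09, -12.75, -19.41, -26.07]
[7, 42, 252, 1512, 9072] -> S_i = 7*6^i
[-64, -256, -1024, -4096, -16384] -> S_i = -64*4^i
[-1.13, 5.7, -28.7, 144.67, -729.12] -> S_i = -1.13*(-5.04)^i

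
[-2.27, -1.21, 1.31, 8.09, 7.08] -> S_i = Random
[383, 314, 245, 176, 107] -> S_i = 383 + -69*i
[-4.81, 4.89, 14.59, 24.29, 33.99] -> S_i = -4.81 + 9.70*i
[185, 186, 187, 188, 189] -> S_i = 185 + 1*i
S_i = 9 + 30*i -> [9, 39, 69, 99, 129]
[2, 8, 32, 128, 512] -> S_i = 2*4^i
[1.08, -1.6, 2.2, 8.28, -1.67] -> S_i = Random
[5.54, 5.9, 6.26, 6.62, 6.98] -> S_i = 5.54 + 0.36*i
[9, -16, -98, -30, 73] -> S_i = Random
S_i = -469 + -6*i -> [-469, -475, -481, -487, -493]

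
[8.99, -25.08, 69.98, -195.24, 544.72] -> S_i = 8.99*(-2.79)^i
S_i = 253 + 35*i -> [253, 288, 323, 358, 393]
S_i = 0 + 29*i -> [0, 29, 58, 87, 116]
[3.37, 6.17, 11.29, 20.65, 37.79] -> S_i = 3.37*1.83^i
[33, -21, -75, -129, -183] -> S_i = 33 + -54*i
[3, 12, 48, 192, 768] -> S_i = 3*4^i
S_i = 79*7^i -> [79, 553, 3871, 27097, 189679]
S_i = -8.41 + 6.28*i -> [-8.41, -2.13, 4.15, 10.43, 16.71]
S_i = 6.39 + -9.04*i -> [6.39, -2.65, -11.69, -20.73, -29.77]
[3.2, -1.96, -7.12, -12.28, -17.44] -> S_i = 3.20 + -5.16*i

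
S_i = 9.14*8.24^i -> [9.14, 75.31, 620.58, 5113.61, 42136.17]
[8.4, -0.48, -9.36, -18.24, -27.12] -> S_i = 8.40 + -8.88*i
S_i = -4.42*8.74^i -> [-4.42, -38.63, -337.63, -2950.91, -25790.99]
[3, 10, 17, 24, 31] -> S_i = 3 + 7*i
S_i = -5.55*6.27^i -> [-5.55, -34.8, -218.19, -1368.03, -8577.55]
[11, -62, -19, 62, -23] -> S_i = Random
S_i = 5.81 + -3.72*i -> [5.81, 2.09, -1.63, -5.35, -9.07]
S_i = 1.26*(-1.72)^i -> [1.26, -2.17, 3.73, -6.41, 11.03]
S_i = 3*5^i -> [3, 15, 75, 375, 1875]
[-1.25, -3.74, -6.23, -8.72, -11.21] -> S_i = -1.25 + -2.49*i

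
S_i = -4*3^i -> [-4, -12, -36, -108, -324]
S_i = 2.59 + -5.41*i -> [2.59, -2.82, -8.23, -13.64, -19.05]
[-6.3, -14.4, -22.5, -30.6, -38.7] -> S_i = -6.30 + -8.10*i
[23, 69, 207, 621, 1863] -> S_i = 23*3^i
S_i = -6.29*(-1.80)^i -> [-6.29, 11.32, -20.38, 36.68, -66.03]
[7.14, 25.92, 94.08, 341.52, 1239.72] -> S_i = 7.14*3.63^i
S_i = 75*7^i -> [75, 525, 3675, 25725, 180075]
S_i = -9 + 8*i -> [-9, -1, 7, 15, 23]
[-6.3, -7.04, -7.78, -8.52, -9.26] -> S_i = -6.30 + -0.74*i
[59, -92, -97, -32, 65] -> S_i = Random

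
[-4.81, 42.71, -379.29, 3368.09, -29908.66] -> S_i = -4.81*(-8.88)^i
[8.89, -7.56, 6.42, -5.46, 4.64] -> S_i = 8.89*(-0.85)^i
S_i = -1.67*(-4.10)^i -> [-1.67, 6.85, -28.07, 115.1, -471.9]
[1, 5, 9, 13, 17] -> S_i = 1 + 4*i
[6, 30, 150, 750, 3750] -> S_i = 6*5^i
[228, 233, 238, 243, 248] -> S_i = 228 + 5*i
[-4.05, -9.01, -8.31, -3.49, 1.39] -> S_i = Random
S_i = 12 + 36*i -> [12, 48, 84, 120, 156]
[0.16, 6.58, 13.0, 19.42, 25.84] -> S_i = 0.16 + 6.42*i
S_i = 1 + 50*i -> [1, 51, 101, 151, 201]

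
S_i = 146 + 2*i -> [146, 148, 150, 152, 154]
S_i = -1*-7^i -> [-1, 7, -49, 343, -2401]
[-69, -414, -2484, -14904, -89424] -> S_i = -69*6^i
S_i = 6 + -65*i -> [6, -59, -124, -189, -254]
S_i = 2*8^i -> [2, 16, 128, 1024, 8192]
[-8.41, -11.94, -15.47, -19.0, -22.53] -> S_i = -8.41 + -3.53*i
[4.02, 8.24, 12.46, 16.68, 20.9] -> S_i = 4.02 + 4.22*i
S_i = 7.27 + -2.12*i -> [7.27, 5.15, 3.03, 0.91, -1.21]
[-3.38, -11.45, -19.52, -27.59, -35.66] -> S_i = -3.38 + -8.07*i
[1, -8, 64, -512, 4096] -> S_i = 1*-8^i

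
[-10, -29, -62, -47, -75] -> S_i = Random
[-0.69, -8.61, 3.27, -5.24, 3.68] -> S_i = Random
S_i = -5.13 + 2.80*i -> [-5.13, -2.33, 0.47, 3.27, 6.07]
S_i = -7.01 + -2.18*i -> [-7.01, -9.19, -11.37, -13.55, -15.73]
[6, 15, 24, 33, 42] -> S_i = 6 + 9*i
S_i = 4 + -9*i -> [4, -5, -14, -23, -32]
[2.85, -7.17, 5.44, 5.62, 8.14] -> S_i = Random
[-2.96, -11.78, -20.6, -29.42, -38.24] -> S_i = -2.96 + -8.82*i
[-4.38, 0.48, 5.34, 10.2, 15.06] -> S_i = -4.38 + 4.86*i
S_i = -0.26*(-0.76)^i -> [-0.26, 0.2, -0.15, 0.11, -0.09]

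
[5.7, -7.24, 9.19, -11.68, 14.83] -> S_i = 5.70*(-1.27)^i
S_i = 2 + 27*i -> [2, 29, 56, 83, 110]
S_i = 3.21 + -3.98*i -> [3.21, -0.77, -4.75, -8.73, -12.71]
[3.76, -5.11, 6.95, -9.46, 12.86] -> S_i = 3.76*(-1.36)^i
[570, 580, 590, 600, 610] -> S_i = 570 + 10*i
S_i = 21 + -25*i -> [21, -4, -29, -54, -79]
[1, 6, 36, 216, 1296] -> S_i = 1*6^i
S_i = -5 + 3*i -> [-5, -2, 1, 4, 7]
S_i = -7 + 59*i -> [-7, 52, 111, 170, 229]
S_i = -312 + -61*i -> [-312, -373, -434, -495, -556]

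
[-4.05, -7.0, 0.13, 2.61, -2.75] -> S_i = Random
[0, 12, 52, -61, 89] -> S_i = Random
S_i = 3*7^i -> [3, 21, 147, 1029, 7203]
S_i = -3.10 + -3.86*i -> [-3.1, -6.96, -10.82, -14.68, -18.54]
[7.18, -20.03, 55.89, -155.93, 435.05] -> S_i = 7.18*(-2.79)^i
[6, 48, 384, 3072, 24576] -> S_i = 6*8^i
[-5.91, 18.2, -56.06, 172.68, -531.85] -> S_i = -5.91*(-3.08)^i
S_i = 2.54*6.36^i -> [2.54, 16.15, 102.74, 653.44, 4155.87]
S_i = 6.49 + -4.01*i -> [6.49, 2.48, -1.53, -5.54, -9.55]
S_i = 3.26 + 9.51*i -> [3.26, 12.77, 22.28, 31.79, 41.3]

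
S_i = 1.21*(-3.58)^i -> [1.21, -4.33, 15.51, -55.52, 198.75]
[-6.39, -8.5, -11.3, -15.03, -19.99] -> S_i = -6.39*1.33^i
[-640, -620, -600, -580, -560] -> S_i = -640 + 20*i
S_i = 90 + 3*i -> [90, 93, 96, 99, 102]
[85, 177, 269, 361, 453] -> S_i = 85 + 92*i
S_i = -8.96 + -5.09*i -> [-8.96, -14.05, -19.14, -24.23, -29.32]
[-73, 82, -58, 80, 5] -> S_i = Random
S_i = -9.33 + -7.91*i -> [-9.33, -17.24, -25.15, -33.06, -40.97]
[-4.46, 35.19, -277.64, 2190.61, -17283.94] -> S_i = -4.46*(-7.89)^i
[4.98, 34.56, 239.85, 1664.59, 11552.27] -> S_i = 4.98*6.94^i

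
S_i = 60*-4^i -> [60, -240, 960, -3840, 15360]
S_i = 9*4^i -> [9, 36, 144, 576, 2304]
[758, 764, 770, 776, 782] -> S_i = 758 + 6*i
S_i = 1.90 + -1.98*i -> [1.9, -0.08, -2.06, -4.04, -6.02]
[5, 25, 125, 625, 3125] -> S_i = 5*5^i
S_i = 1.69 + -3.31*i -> [1.69, -1.62, -4.93, -8.24, -11.55]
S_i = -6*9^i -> [-6, -54, -486, -4374, -39366]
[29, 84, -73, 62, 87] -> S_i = Random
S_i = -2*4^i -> [-2, -8, -32, -128, -512]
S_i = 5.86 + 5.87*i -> [5.86, 11.73, 17.6, 23.47, 29.34]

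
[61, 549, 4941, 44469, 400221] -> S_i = 61*9^i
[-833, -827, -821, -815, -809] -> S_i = -833 + 6*i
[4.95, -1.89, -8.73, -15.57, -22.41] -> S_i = 4.95 + -6.84*i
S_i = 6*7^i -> [6, 42, 294, 2058, 14406]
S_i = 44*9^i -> [44, 396, 3564, 32076, 288684]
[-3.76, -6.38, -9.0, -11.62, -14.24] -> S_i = -3.76 + -2.62*i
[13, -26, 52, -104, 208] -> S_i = 13*-2^i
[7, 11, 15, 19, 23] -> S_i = 7 + 4*i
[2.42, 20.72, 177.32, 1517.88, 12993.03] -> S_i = 2.42*8.56^i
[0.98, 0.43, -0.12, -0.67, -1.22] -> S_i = 0.98 + -0.55*i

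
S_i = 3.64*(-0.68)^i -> [3.64, -2.48, 1.68, -1.14, 0.78]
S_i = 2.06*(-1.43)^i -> [2.06, -2.95, 4.21, -6.02, 8.61]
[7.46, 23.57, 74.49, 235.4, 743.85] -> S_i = 7.46*3.16^i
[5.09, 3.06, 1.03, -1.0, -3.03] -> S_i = 5.09 + -2.03*i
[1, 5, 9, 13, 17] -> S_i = 1 + 4*i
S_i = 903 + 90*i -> [903, 993, 1083, 1173, 1263]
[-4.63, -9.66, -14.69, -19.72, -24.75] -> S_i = -4.63 + -5.03*i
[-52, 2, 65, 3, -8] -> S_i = Random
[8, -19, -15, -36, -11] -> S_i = Random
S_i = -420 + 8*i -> [-420, -412, -404, -396, -388]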